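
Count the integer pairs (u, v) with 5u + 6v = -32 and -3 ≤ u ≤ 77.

13

gcd(6, 5):
  6 = 1×5 + 1
  5 = 5×1
so gcd(6, 5) = 1.
Back-substitute for Bézout coefficients:
  1 = 6 - 1×5
  ... = 5×(-1) + 6×(1)
Scale by -32: particular solution (32, -32); reduce u mod 6: (2, -7).
General solution: u = 2 + 6t, v = -7 - 5t for integer t.
-3 ≤ 2 + 6t ≤ 77 gives t ∈ [0, 12], which is 13 values.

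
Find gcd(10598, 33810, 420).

gcd(33810, 10598):
  33810 = 3×10598 + 2016
  10598 = 5×2016 + 518
  2016 = 3×518 + 462
  518 = 1×462 + 56
  462 = 8×56 + 14
  56 = 4×14
so gcd(33810, 10598) = 14.
gcd(14, 420) = 14.

14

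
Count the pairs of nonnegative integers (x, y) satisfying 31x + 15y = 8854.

gcd(31, 15):
  31 = 2·15 + 1
  15 = 15·1
so gcd(31, 15) = 1.
Back-substitute for Bézout coefficients:
  1 = 31 - 2·15
  ... = 31·(1) + 15·(-2)
Scale by 8854: one solution is (8854, -17708). Reduce x mod 15: (4, 582).
General: x = 4 + 15t, y = 582 - 31t.
x ≥ 0 ⇒ t ≥ 0; y ≥ 0 ⇒ t ≤ 18. So t ∈ [0, 18]: 19 solutions.

19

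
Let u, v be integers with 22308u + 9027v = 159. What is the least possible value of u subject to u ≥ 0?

gcd(22308, 9027):
  22308 = 2*9027 + 4254
  9027 = 2*4254 + 519
  4254 = 8*519 + 102
  519 = 5*102 + 9
  102 = 11*9 + 3
  9 = 3*3
so gcd(22308, 9027) = 3.
3 divides 159, so solutions exist.
Back-substitute for Bézout coefficients:
  3 = 102 - 11*9
  ... = 22308*(974) + 9027*(-2407)
Scale by 159/3 = 53: (u₀, v₀) = (51622, -127571).
General solution: u = 51622 + 3009t, v = -127571 - 7436t for integer t.
u ≥ 0: smallest is 51622 mod 3009 = 469 (at t = -17), with v = -1159.

469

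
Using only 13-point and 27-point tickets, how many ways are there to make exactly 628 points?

Need nonnegative integers with 13j + 27k = 628.
gcd(13, 27) = 1, and 13·(-2) + 27·(1) = 1.
So (j₀, k₀) = (-1256, 628); general j = -1256 + 27t, k = 628 - 13t.
j ≥ 0 ⇒ t ≥ 47; k ≥ 0 ⇒ t ≤ 48. That's 2 values of t.

2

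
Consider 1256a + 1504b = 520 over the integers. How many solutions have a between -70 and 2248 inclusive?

gcd(1504, 1256):
  1504 = 1·1256 + 248
  1256 = 5·248 + 16
  248 = 15·16 + 8
  16 = 2·8
so gcd(1504, 1256) = 8.
Back-substitute for Bézout coefficients:
  8 = 248 - 15·16
  ... = 1256·(-91) + 1504·(76)
Scale by 65: particular solution (-5915, 4940); reduce a mod 188: (101, -84).
General solution: a = 101 + 188t, b = -84 - 157t for integer t.
-70 ≤ 101 + 188t ≤ 2248 gives t ∈ [0, 11], which is 12 values.

12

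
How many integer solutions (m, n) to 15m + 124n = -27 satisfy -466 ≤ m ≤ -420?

0

gcd(124, 15):
  124 = 8*15 + 4
  15 = 3*4 + 3
  4 = 1*3 + 1
  3 = 3*1
so gcd(124, 15) = 1.
Back-substitute for Bézout coefficients:
  1 = 4 - 1*3
  ... = 15*(-33) + 124*(4)
Scale by -27: particular solution (891, -108); reduce m mod 124: (23, -3).
General solution: m = 23 + 124t, n = -3 - 15t for integer t.
-466 ≤ 23 + 124t ≤ -420 gives t ∈ [-3, -4], which is 0 values.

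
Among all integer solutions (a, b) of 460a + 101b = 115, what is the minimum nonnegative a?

76

gcd(460, 101) = 1.
1 divides 115, so solutions exist.
By Bézout, 460*(-9) + 101*(41) = 1.
Scale by 115/1 = 115: (a₀, b₀) = (-1035, 4715).
General solution: a = -1035 + 101t, b = 4715 - 460t for integer t.
a ≥ 0: smallest is -1035 mod 101 = 76 (at t = 11), with b = -345.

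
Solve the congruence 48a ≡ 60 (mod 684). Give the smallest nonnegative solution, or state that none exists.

gcd(684, 48):
  684 = 14*48 + 12
  48 = 4*12
so gcd(684, 48) = 12.
12 divides 60, so solutions exist.
Back-substitute for Bézout coefficients:
  12 = 684 - 14*48
  ... = 48*(-14) + 684*(1)
So 48*(-14) ≡ 12 (mod 684); multiply by 5: a ≡ -70 (mod 57).
Smallest nonnegative: a = -70 mod 57 = 44.

44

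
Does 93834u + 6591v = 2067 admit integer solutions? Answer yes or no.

yes

gcd(93834, 6591) = 39.
39 divides 2067, so integer solutions exist.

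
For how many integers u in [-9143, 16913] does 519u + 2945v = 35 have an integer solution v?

9

gcd(2945, 519) = 1.
By Bézout, 519*(244) + 2945*(-43) = 1.
Particular solution: (2650, -467).
General solution: u = 2650 + 2945t, v = -467 - 519t for integer t.
-9143 ≤ 2650 + 2945t ≤ 16913 gives t ∈ [-4, 4], which is 9 values.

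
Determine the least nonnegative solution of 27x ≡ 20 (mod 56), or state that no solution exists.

36

gcd(56, 27) = 1.
1 divides 20, so solutions exist.
By Bézout, 27·(27) + 56·(-13) = 1.
So 27·(27) ≡ 1 (mod 56); multiply by 20: x ≡ 540 (mod 56).
Smallest nonnegative: x = 540 mod 56 = 36.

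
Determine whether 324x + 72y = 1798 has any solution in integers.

gcd(324, 72):
  324 = 4*72 + 36
  72 = 2*36
so gcd(324, 72) = 36.
36 does not divide 1798 (remainder 34), so no integer solutions.

no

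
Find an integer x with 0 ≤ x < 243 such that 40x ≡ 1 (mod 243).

79

gcd(243, 40):
  243 = 6*40 + 3
  40 = 13*3 + 1
  3 = 3*1
so gcd(243, 40) = 1.
Back-substitute for Bézout coefficients:
  1 = 40 - 13*3
  ... = 40*(79) + 243*(-13)
So 40*79 ≡ 1 (mod 243), and 79 mod 243 = 79.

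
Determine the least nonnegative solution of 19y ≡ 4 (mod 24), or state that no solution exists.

gcd(24, 19) = 1.
1 divides 4, so solutions exist.
By Bézout, 19·(-5) + 24·(4) = 1.
So 19·(-5) ≡ 1 (mod 24); multiply by 4: y ≡ -20 (mod 24).
Smallest nonnegative: y = -20 mod 24 = 4.

4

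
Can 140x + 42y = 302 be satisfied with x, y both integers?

gcd(140, 42) = 14.
14 does not divide 302 (remainder 8), so no integer solutions.

no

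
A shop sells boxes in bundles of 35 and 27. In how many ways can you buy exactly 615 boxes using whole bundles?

1

Need nonnegative integers with 35j + 27k = 615.
gcd(35, 27) = 1, and 35·(-10) + 27·(13) = 1.
So (j₀, k₀) = (-6150, 7995); general j = -6150 + 27t, k = 7995 - 35t.
j ≥ 0 ⇒ t ≥ 228; k ≥ 0 ⇒ t ≤ 228. That's 1 value of t.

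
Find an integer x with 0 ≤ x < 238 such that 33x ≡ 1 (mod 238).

gcd(238, 33):
  238 = 7*33 + 7
  33 = 4*7 + 5
  7 = 1*5 + 2
  5 = 2*2 + 1
  2 = 2*1
so gcd(238, 33) = 1.
Back-substitute for Bézout coefficients:
  1 = 5 - 2*2
  ... = 33*(101) + 238*(-14)
So 33*101 ≡ 1 (mod 238), and 101 mod 238 = 101.

101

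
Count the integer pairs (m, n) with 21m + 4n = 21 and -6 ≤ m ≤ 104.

27

gcd(21, 4):
  21 = 5×4 + 1
  4 = 4×1
so gcd(21, 4) = 1.
Back-substitute for Bézout coefficients:
  1 = 21 - 5×4
  ... = 21×(1) + 4×(-5)
Scale by 21: particular solution (21, -105); reduce m mod 4: (1, 0).
General solution: m = 1 + 4t, n = 0 - 21t for integer t.
-6 ≤ 1 + 4t ≤ 104 gives t ∈ [-1, 25], which is 27 values.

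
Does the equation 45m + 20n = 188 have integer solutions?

no

gcd(45, 20):
  45 = 2*20 + 5
  20 = 4*5
so gcd(45, 20) = 5.
5 does not divide 188 (remainder 3), so no integer solutions.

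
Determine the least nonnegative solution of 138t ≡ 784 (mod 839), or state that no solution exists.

gcd(839, 138) = 1.
1 divides 784, so solutions exist.
By Bézout, 138*(152) + 839*(-25) = 1.
So 138*(152) ≡ 1 (mod 839); multiply by 784: t ≡ 119168 (mod 839).
Smallest nonnegative: t = 119168 mod 839 = 30.

30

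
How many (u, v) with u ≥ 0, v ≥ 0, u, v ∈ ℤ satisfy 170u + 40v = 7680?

12

gcd(170, 40) = 10.
By Bézout, 170·(1) + 40·(-4) = 10.
One solution: (0, 192).
General: u = 0 + 4t, v = 192 - 17t.
u ≥ 0 ⇒ t ≥ 0; v ≥ 0 ⇒ t ≤ 11. So t ∈ [0, 11]: 12 solutions.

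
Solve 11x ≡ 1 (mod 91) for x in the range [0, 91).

gcd(91, 11) = 1.
By Bézout, 11×(-33) + 91×(4) = 1.
So 11×-33 ≡ 1 (mod 91), and -33 mod 91 = 58.

58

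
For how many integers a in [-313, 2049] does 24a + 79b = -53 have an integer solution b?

30

gcd(79, 24) = 1  (79 = 3×24 + 7, 24 = 3×7 + 3, 7 = 2×3 + 1, 3 = 3×1).
Back-substituting, 24×(-23) + 79×(7) = 1.
Scale by -53: particular solution (1219, -371); reduce a mod 79: (34, -11).
General solution: a = 34 + 79t, b = -11 - 24t for integer t.
-313 ≤ 34 + 79t ≤ 2049 gives t ∈ [-4, 25], which is 30 values.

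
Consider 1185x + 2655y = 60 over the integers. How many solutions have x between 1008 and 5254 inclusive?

24

gcd(2655, 1185):
  2655 = 2·1185 + 285
  1185 = 4·285 + 45
  285 = 6·45 + 15
  45 = 3·15
so gcd(2655, 1185) = 15.
Back-substitute for Bézout coefficients:
  15 = 285 - 6·45
  ... = 1185·(-56) + 2655·(25)
Scale by 4: particular solution (-224, 100); reduce x mod 177: (130, -58).
General solution: x = 130 + 177t, y = -58 - 79t for integer t.
1008 ≤ 130 + 177t ≤ 5254 gives t ∈ [5, 28], which is 24 values.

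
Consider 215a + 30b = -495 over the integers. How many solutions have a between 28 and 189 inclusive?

gcd(215, 30):
  215 = 7*30 + 5
  30 = 6*5
so gcd(215, 30) = 5.
Back-substitute for Bézout coefficients:
  5 = 215 - 7*30
  ... = 215*(1) + 30*(-7)
Scale by -99: particular solution (-99, 693); reduce a mod 6: (3, -38).
General solution: a = 3 + 6t, b = -38 - 43t for integer t.
28 ≤ 3 + 6t ≤ 189 gives t ∈ [5, 31], which is 27 values.

27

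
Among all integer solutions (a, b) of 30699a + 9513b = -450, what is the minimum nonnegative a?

gcd(30699, 9513):
  30699 = 3*9513 + 2160
  9513 = 4*2160 + 873
  2160 = 2*873 + 414
  873 = 2*414 + 45
  414 = 9*45 + 9
  45 = 5*9
so gcd(30699, 9513) = 9.
9 divides -450, so solutions exist.
Back-substitute for Bézout coefficients:
  9 = 414 - 9*45
  ... = 30699*(207) + 9513*(-668)
Scale by -450/9 = -50: (a₀, b₀) = (-10350, 33400).
General solution: a = -10350 + 1057t, b = 33400 - 3411t for integer t.
a ≥ 0: smallest is -10350 mod 1057 = 220 (at t = 10), with b = -710.

220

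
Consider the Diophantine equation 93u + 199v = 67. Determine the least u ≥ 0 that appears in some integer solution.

gcd(199, 93) = 1.
1 divides 67, so solutions exist.
By Bézout, 93×(-92) + 199×(43) = 1.
Scale by 67/1 = 67: (u₀, v₀) = (-6164, 2881).
General solution: u = -6164 + 199t, v = 2881 - 93t for integer t.
u ≥ 0: smallest is -6164 mod 199 = 5 (at t = 31), with v = -2.

5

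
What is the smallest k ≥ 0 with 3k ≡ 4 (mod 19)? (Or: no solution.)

14

gcd(19, 3) = 1  (19 = 6×3 + 1, 3 = 3×1).
1 divides 4, so solutions exist.
Back-substituting, 3×(-6) + 19×(1) = 1.
So 3×(-6) ≡ 1 (mod 19); multiply by 4: k ≡ -24 (mod 19).
Smallest nonnegative: k = -24 mod 19 = 14.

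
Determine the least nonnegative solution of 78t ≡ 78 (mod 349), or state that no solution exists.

gcd(349, 78) = 1.
1 divides 78, so solutions exist.
By Bézout, 78×(-85) + 349×(19) = 1.
So 78×(-85) ≡ 1 (mod 349); multiply by 78: t ≡ -6630 (mod 349).
Smallest nonnegative: t = -6630 mod 349 = 1.

1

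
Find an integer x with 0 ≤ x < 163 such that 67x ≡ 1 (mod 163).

73

gcd(163, 67) = 1  (163 = 2·67 + 29, 67 = 2·29 + 9, 29 = 3·9 + 2, 9 = 4·2 + 1, 2 = 2·1).
Back-substituting, 67·(73) + 163·(-30) = 1.
So 67·73 ≡ 1 (mod 163), and 73 mod 163 = 73.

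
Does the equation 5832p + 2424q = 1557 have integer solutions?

gcd(5832, 2424):
  5832 = 2*2424 + 984
  2424 = 2*984 + 456
  984 = 2*456 + 72
  456 = 6*72 + 24
  72 = 3*24
so gcd(5832, 2424) = 24.
24 does not divide 1557 (remainder 21), so no integer solutions.

no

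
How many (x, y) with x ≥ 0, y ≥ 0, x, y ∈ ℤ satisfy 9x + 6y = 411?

23

gcd(9, 6) = 3.
By Bézout, 9·(1) + 6·(-1) = 3.
One solution: (1, 67).
General: x = 1 + 2t, y = 67 - 3t.
x ≥ 0 ⇒ t ≥ 0; y ≥ 0 ⇒ t ≤ 22. So t ∈ [0, 22]: 23 solutions.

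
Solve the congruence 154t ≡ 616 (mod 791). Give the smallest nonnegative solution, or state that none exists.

4

gcd(791, 154) = 7  (791 = 5*154 + 21, 154 = 7*21 + 7, 21 = 3*7).
7 divides 616, so solutions exist.
Back-substituting, 154*(36) + 791*(-7) = 7.
So 154*(36) ≡ 7 (mod 791); multiply by 88: t ≡ 3168 (mod 113).
Smallest nonnegative: t = 3168 mod 113 = 4.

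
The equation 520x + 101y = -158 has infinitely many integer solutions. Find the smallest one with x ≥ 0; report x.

gcd(520, 101):
  520 = 5*101 + 15
  101 = 6*15 + 11
  15 = 1*11 + 4
  11 = 2*4 + 3
  4 = 1*3 + 1
  3 = 3*1
so gcd(520, 101) = 1.
1 divides -158, so solutions exist.
Back-substitute for Bézout coefficients:
  1 = 4 - 1*3
  ... = 520*(27) + 101*(-139)
Scale by -158/1 = -158: (x₀, y₀) = (-4266, 21962).
General solution: x = -4266 + 101t, y = 21962 - 520t for integer t.
x ≥ 0: smallest is -4266 mod 101 = 77 (at t = 43), with y = -398.

77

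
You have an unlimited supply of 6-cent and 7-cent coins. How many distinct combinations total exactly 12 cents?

Need nonnegative integers with 6j + 7k = 12.
gcd(6, 7) = 1, and 6·(-1) + 7·(1) = 1.
So (j₀, k₀) = (-12, 12); general j = -12 + 7t, k = 12 - 6t.
j ≥ 0 ⇒ t ≥ 2; k ≥ 0 ⇒ t ≤ 2. That's 1 value of t.

1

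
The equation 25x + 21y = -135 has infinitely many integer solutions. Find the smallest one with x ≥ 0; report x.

3

gcd(25, 21) = 1  (25 = 1·21 + 4, 21 = 5·4 + 1, 4 = 4·1).
1 divides -135, so solutions exist.
Back-substituting, 25·(-5) + 21·(6) = 1.
Scale by -135/1 = -135: (x₀, y₀) = (675, -810).
General solution: x = 675 + 21t, y = -810 - 25t for integer t.
x ≥ 0: smallest is 675 mod 21 = 3 (at t = -32), with y = -10.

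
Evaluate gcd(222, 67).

1

gcd(222, 67):
  222 = 3*67 + 21
  67 = 3*21 + 4
  21 = 5*4 + 1
  4 = 4*1
so gcd(222, 67) = 1.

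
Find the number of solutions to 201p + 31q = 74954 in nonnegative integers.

12

gcd(201, 31) = 1.
By Bézout, 201×(-2) + 31×(13) = 1.
One solution: (8, 2366).
General: p = 8 + 31t, q = 2366 - 201t.
p ≥ 0 ⇒ t ≥ 0; q ≥ 0 ⇒ t ≤ 11. So t ∈ [0, 11]: 12 solutions.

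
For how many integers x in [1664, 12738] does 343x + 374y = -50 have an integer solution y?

gcd(374, 343) = 1  (374 = 1×343 + 31, 343 = 11×31 + 2, 31 = 15×2 + 1, 2 = 2×1).
Back-substituting, 343×(-181) + 374×(166) = 1.
Scale by -50: particular solution (9050, -8300); reduce x mod 374: (74, -68).
General solution: x = 74 + 374t, y = -68 - 343t for integer t.
1664 ≤ 74 + 374t ≤ 12738 gives t ∈ [5, 33], which is 29 values.

29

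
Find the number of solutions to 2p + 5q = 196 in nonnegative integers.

gcd(5, 2):
  5 = 2·2 + 1
  2 = 2·1
so gcd(5, 2) = 1.
Back-substitute for Bézout coefficients:
  1 = 5 - 2·2
  ... = 2·(-2) + 5·(1)
Scale by 196: one solution is (-392, 196). Reduce p mod 5: (3, 38).
General: p = 3 + 5t, q = 38 - 2t.
p ≥ 0 ⇒ t ≥ 0; q ≥ 0 ⇒ t ≤ 19. So t ∈ [0, 19]: 20 solutions.

20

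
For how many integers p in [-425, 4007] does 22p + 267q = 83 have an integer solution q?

gcd(267, 22):
  267 = 12*22 + 3
  22 = 7*3 + 1
  3 = 3*1
so gcd(267, 22) = 1.
Back-substitute for Bézout coefficients:
  1 = 22 - 7*3
  ... = 22*(85) + 267*(-7)
Scale by 83: particular solution (7055, -581); reduce p mod 267: (113, -9).
General solution: p = 113 + 267t, q = -9 - 22t for integer t.
-425 ≤ 113 + 267t ≤ 4007 gives t ∈ [-2, 14], which is 17 values.

17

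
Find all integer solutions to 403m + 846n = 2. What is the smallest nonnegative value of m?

gcd(846, 403):
  846 = 2·403 + 40
  403 = 10·40 + 3
  40 = 13·3 + 1
  3 = 3·1
so gcd(846, 403) = 1.
1 divides 2, so solutions exist.
Back-substitute for Bézout coefficients:
  1 = 40 - 13·3
  ... = 403·(-275) + 846·(131)
Scale by 2/1 = 2: (m₀, n₀) = (-550, 262).
General solution: m = -550 + 846t, n = 262 - 403t for integer t.
m ≥ 0: smallest is -550 mod 846 = 296 (at t = 1), with n = -141.

296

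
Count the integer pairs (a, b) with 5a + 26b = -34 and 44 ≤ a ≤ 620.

gcd(26, 5) = 1.
By Bézout, 5·(-5) + 26·(1) = 1.
Particular solution: (14, -4).
General solution: a = 14 + 26t, b = -4 - 5t for integer t.
44 ≤ 14 + 26t ≤ 620 gives t ∈ [2, 23], which is 22 values.

22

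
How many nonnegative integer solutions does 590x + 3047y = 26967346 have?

gcd(3047, 590):
  3047 = 5×590 + 97
  590 = 6×97 + 8
  97 = 12×8 + 1
  8 = 8×1
so gcd(3047, 590) = 1.
Back-substitute for Bézout coefficients:
  1 = 97 - 12×8
  ... = 590×(-377) + 3047×(73)
Scale by 26967346: one solution is (-10166689442, 1968616258). Reduce x mod 3047: (839, 8688).
General: x = 839 + 3047t, y = 8688 - 590t.
x ≥ 0 ⇒ t ≥ 0; y ≥ 0 ⇒ t ≤ 14. So t ∈ [0, 14]: 15 solutions.

15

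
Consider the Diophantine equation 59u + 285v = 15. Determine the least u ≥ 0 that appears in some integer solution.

150

gcd(285, 59):
  285 = 4·59 + 49
  59 = 1·49 + 10
  49 = 4·10 + 9
  10 = 1·9 + 1
  9 = 9·1
so gcd(285, 59) = 1.
1 divides 15, so solutions exist.
Back-substitute for Bézout coefficients:
  1 = 10 - 1·9
  ... = 59·(29) + 285·(-6)
Scale by 15/1 = 15: (u₀, v₀) = (435, -90).
General solution: u = 435 + 285t, v = -90 - 59t for integer t.
u ≥ 0: smallest is 435 mod 285 = 150 (at t = -1), with v = -31.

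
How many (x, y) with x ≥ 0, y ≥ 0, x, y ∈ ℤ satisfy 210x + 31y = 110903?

gcd(210, 31):
  210 = 6*31 + 24
  31 = 1*24 + 7
  24 = 3*7 + 3
  7 = 2*3 + 1
  3 = 3*1
so gcd(210, 31) = 1.
Back-substitute for Bézout coefficients:
  1 = 7 - 2*3
  ... = 210*(-9) + 31*(61)
Scale by 110903: one solution is (-998127, 6765083). Reduce x mod 31: (11, 3503).
General: x = 11 + 31t, y = 3503 - 210t.
x ≥ 0 ⇒ t ≥ 0; y ≥ 0 ⇒ t ≤ 16. So t ∈ [0, 16]: 17 solutions.

17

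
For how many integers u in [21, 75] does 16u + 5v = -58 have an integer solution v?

11

gcd(16, 5) = 1.
By Bézout, 16×(1) + 5×(-3) = 1.
Particular solution: (2, -18).
General solution: u = 2 + 5t, v = -18 - 16t for integer t.
21 ≤ 2 + 5t ≤ 75 gives t ∈ [4, 14], which is 11 values.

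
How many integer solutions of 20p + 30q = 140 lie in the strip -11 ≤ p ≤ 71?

gcd(30, 20) = 10.
By Bézout, 20·(-1) + 30·(1) = 10.
Particular solution: (1, 4).
General solution: p = 1 + 3t, q = 4 - 2t for integer t.
-11 ≤ 1 + 3t ≤ 71 gives t ∈ [-4, 23], which is 28 values.

28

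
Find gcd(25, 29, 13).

1

gcd(29, 25) = 1.
gcd(1, 13) = 1.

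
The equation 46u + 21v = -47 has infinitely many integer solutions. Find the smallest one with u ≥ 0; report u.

gcd(46, 21):
  46 = 2·21 + 4
  21 = 5·4 + 1
  4 = 4·1
so gcd(46, 21) = 1.
1 divides -47, so solutions exist.
Back-substitute for Bézout coefficients:
  1 = 21 - 5·4
  ... = 46·(-5) + 21·(11)
Scale by -47/1 = -47: (u₀, v₀) = (235, -517).
General solution: u = 235 + 21t, v = -517 - 46t for integer t.
u ≥ 0: smallest is 235 mod 21 = 4 (at t = -11), with v = -11.

4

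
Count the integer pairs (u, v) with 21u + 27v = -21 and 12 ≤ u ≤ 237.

gcd(27, 21) = 3.
By Bézout, 21×(4) + 27×(-3) = 3.
Particular solution: (8, -7).
General solution: u = 8 + 9t, v = -7 - 7t for integer t.
12 ≤ 8 + 9t ≤ 237 gives t ∈ [1, 25], which is 25 values.

25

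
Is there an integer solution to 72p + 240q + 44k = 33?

gcd(240, 72) = 24  (240 = 3*72 + 24, 72 = 3*24).
gcd(24, 44) = 4.
4 does not divide 33 (remainder 1), so no integer solutions.

no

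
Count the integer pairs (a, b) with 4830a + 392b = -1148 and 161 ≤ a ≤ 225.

3

gcd(4830, 392):
  4830 = 12·392 + 126
  392 = 3·126 + 14
  126 = 9·14
so gcd(4830, 392) = 14.
Back-substitute for Bézout coefficients:
  14 = 392 - 3·126
  ... = 4830·(-3) + 392·(37)
Scale by -82: particular solution (246, -3034); reduce a mod 28: (22, -274).
General solution: a = 22 + 28t, b = -274 - 345t for integer t.
161 ≤ 22 + 28t ≤ 225 gives t ∈ [5, 7], which is 3 values.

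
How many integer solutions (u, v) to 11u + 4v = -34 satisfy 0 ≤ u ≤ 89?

22

gcd(11, 4) = 1.
By Bézout, 11·(-1) + 4·(3) = 1.
Particular solution: (2, -14).
General solution: u = 2 + 4t, v = -14 - 11t for integer t.
0 ≤ 2 + 4t ≤ 89 gives t ∈ [0, 21], which is 22 values.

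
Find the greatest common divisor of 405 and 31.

gcd(405, 31):
  405 = 13*31 + 2
  31 = 15*2 + 1
  2 = 2*1
so gcd(405, 31) = 1.

1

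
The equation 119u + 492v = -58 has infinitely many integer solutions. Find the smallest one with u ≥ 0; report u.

gcd(492, 119) = 1.
1 divides -58, so solutions exist.
By Bézout, 119×(215) + 492×(-52) = 1.
Scale by -58/1 = -58: (u₀, v₀) = (-12470, 3016).
General solution: u = -12470 + 492t, v = 3016 - 119t for integer t.
u ≥ 0: smallest is -12470 mod 492 = 322 (at t = 26), with v = -78.

322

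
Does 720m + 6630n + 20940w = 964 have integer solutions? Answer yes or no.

gcd(6630, 720) = 30.
gcd(30, 20940) = 30.
30 does not divide 964 (remainder 4), so no integer solutions.

no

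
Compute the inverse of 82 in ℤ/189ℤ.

136

gcd(189, 82) = 1  (189 = 2×82 + 25, 82 = 3×25 + 7, 25 = 3×7 + 4, 7 = 1×4 + 3, 4 = 1×3 + 1, 3 = 3×1).
Back-substituting, 82×(-53) + 189×(23) = 1.
So 82×-53 ≡ 1 (mod 189), and -53 mod 189 = 136.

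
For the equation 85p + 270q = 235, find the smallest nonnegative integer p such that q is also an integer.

gcd(270, 85) = 5  (270 = 3·85 + 15, 85 = 5·15 + 10, 15 = 1·10 + 5, 10 = 2·5).
5 divides 235, so solutions exist.
Back-substituting, 85·(-19) + 270·(6) = 5.
Scale by 235/5 = 47: (p₀, q₀) = (-893, 282).
General solution: p = -893 + 54t, q = 282 - 17t for integer t.
p ≥ 0: smallest is -893 mod 54 = 25 (at t = 17), with q = -7.

25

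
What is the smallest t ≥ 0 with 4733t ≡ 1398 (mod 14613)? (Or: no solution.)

gcd(14613, 4733) = 1.
1 divides 1398, so solutions exist.
By Bézout, 4733*(-1306) + 14613*(423) = 1.
So 4733*(-1306) ≡ 1 (mod 14613); multiply by 1398: t ≡ -1825788 (mod 14613).
Smallest nonnegative: t = -1825788 mod 14613 = 837.

837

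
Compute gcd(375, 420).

gcd(420, 375):
  420 = 1×375 + 45
  375 = 8×45 + 15
  45 = 3×15
so gcd(420, 375) = 15.

15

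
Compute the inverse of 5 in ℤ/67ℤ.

gcd(67, 5):
  67 = 13*5 + 2
  5 = 2*2 + 1
  2 = 2*1
so gcd(67, 5) = 1.
Back-substitute for Bézout coefficients:
  1 = 5 - 2*2
  ... = 5*(27) + 67*(-2)
So 5*27 ≡ 1 (mod 67), and 27 mod 67 = 27.

27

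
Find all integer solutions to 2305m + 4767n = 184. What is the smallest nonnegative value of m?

1030

gcd(4767, 2305):
  4767 = 2*2305 + 157
  2305 = 14*157 + 107
  157 = 1*107 + 50
  107 = 2*50 + 7
  50 = 7*7 + 1
  7 = 7*1
so gcd(4767, 2305) = 1.
1 divides 184, so solutions exist.
Back-substitute for Bézout coefficients:
  1 = 50 - 7*7
  ... = 2305*(-668) + 4767*(323)
Scale by 184/1 = 184: (m₀, n₀) = (-122912, 59432).
General solution: m = -122912 + 4767t, n = 59432 - 2305t for integer t.
m ≥ 0: smallest is -122912 mod 4767 = 1030 (at t = 26), with n = -498.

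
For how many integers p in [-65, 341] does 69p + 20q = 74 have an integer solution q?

gcd(69, 20):
  69 = 3*20 + 9
  20 = 2*9 + 2
  9 = 4*2 + 1
  2 = 2*1
so gcd(69, 20) = 1.
Back-substitute for Bézout coefficients:
  1 = 9 - 4*2
  ... = 69*(9) + 20*(-31)
Scale by 74: particular solution (666, -2294); reduce p mod 20: (6, -17).
General solution: p = 6 + 20t, q = -17 - 69t for integer t.
-65 ≤ 6 + 20t ≤ 341 gives t ∈ [-3, 16], which is 20 values.

20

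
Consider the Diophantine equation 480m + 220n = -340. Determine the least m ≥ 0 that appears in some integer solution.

8

gcd(480, 220):
  480 = 2·220 + 40
  220 = 5·40 + 20
  40 = 2·20
so gcd(480, 220) = 20.
20 divides -340, so solutions exist.
Back-substitute for Bézout coefficients:
  20 = 220 - 5·40
  ... = 480·(-5) + 220·(11)
Scale by -340/20 = -17: (m₀, n₀) = (85, -187).
General solution: m = 85 + 11t, n = -187 - 24t for integer t.
m ≥ 0: smallest is 85 mod 11 = 8 (at t = -7), with n = -19.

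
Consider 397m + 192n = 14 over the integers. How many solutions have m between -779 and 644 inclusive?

gcd(397, 192) = 1  (397 = 2·192 + 13, 192 = 14·13 + 10, 13 = 1·10 + 3, 10 = 3·3 + 1, 3 = 3·1).
Back-substituting, 397·(-59) + 192·(122) = 1.
Scale by 14: particular solution (-826, 1708); reduce m mod 192: (134, -277).
General solution: m = 134 + 192t, n = -277 - 397t for integer t.
-779 ≤ 134 + 192t ≤ 644 gives t ∈ [-4, 2], which is 7 values.

7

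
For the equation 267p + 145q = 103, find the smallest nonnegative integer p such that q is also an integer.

109

gcd(267, 145) = 1.
1 divides 103, so solutions exist.
By Bézout, 267·(63) + 145·(-116) = 1.
Scale by 103/1 = 103: (p₀, q₀) = (6489, -11948).
General solution: p = 6489 + 145t, q = -11948 - 267t for integer t.
p ≥ 0: smallest is 6489 mod 145 = 109 (at t = -44), with q = -200.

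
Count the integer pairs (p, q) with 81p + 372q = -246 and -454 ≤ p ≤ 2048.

20

gcd(372, 81):
  372 = 4×81 + 48
  81 = 1×48 + 33
  48 = 1×33 + 15
  33 = 2×15 + 3
  15 = 5×3
so gcd(372, 81) = 3.
Back-substitute for Bézout coefficients:
  3 = 33 - 2×15
  ... = 81×(23) + 372×(-5)
Scale by -82: particular solution (-1886, 410); reduce p mod 124: (98, -22).
General solution: p = 98 + 124t, q = -22 - 27t for integer t.
-454 ≤ 98 + 124t ≤ 2048 gives t ∈ [-4, 15], which is 20 values.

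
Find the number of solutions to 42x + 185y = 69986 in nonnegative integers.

gcd(185, 42) = 1  (185 = 4·42 + 17, 42 = 2·17 + 8, 17 = 2·8 + 1, 8 = 8·1).
Back-substituting, 42·(-22) + 185·(5) = 1.
Scale by 69986: one solution is (-1539692, 349930). Reduce x mod 185: (63, 364).
General: x = 63 + 185t, y = 364 - 42t.
x ≥ 0 ⇒ t ≥ 0; y ≥ 0 ⇒ t ≤ 8. So t ∈ [0, 8]: 9 solutions.

9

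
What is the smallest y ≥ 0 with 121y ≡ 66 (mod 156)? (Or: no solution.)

gcd(156, 121) = 1.
1 divides 66, so solutions exist.
By Bézout, 121×(49) + 156×(-38) = 1.
So 121×(49) ≡ 1 (mod 156); multiply by 66: y ≡ 3234 (mod 156).
Smallest nonnegative: y = 3234 mod 156 = 114.

114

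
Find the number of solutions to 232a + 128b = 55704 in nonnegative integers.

15

gcd(232, 128):
  232 = 1*128 + 104
  128 = 1*104 + 24
  104 = 4*24 + 8
  24 = 3*8
so gcd(232, 128) = 8.
Back-substitute for Bézout coefficients:
  8 = 104 - 4*24
  ... = 232*(5) + 128*(-9)
Scale by 6963: one solution is (34815, -62667). Reduce a mod 16: (15, 408).
General: a = 15 + 16t, b = 408 - 29t.
a ≥ 0 ⇒ t ≥ 0; b ≥ 0 ⇒ t ≤ 14. So t ∈ [0, 14]: 15 solutions.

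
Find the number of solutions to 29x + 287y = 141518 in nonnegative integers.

17

gcd(287, 29) = 1  (287 = 9×29 + 26, 29 = 1×26 + 3, 26 = 8×3 + 2, 3 = 1×2 + 1, 2 = 2×1).
Back-substituting, 29×(99) + 287×(-10) = 1.
Scale by 141518: one solution is (14010282, -1415180). Reduce x mod 287: (90, 484).
General: x = 90 + 287t, y = 484 - 29t.
x ≥ 0 ⇒ t ≥ 0; y ≥ 0 ⇒ t ≤ 16. So t ∈ [0, 16]: 17 solutions.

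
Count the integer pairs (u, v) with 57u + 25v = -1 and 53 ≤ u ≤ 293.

10

gcd(57, 25) = 1.
By Bézout, 57×(-7) + 25×(16) = 1.
Particular solution: (7, -16).
General solution: u = 7 + 25t, v = -16 - 57t for integer t.
53 ≤ 7 + 25t ≤ 293 gives t ∈ [2, 11], which is 10 values.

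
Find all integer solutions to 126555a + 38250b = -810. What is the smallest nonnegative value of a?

1458

gcd(126555, 38250):
  126555 = 3*38250 + 11805
  38250 = 3*11805 + 2835
  11805 = 4*2835 + 465
  2835 = 6*465 + 45
  465 = 10*45 + 15
  45 = 3*15
so gcd(126555, 38250) = 15.
15 divides -810, so solutions exist.
Back-substitute for Bézout coefficients:
  15 = 465 - 10*45
  ... = 126555*(823) + 38250*(-2723)
Scale by -810/15 = -54: (a₀, b₀) = (-44442, 147042).
General solution: a = -44442 + 2550t, b = 147042 - 8437t for integer t.
a ≥ 0: smallest is -44442 mod 2550 = 1458 (at t = 18), with b = -4824.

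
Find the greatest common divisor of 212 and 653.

1

gcd(653, 212):
  653 = 3*212 + 17
  212 = 12*17 + 8
  17 = 2*8 + 1
  8 = 8*1
so gcd(653, 212) = 1.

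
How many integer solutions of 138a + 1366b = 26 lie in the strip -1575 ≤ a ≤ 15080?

25

gcd(1366, 138) = 2.
By Bézout, 138*(99) + 1366*(-10) = 2.
Particular solution: (604, -61).
General solution: a = 604 + 683t, b = -61 - 69t for integer t.
-1575 ≤ 604 + 683t ≤ 15080 gives t ∈ [-3, 21], which is 25 values.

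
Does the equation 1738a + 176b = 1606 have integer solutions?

yes

gcd(1738, 176):
  1738 = 9*176 + 154
  176 = 1*154 + 22
  154 = 7*22
so gcd(1738, 176) = 22.
22 divides 1606, so integer solutions exist.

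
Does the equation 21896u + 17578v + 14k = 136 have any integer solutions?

yes

gcd(21896, 17578):
  21896 = 1×17578 + 4318
  17578 = 4×4318 + 306
  4318 = 14×306 + 34
  306 = 9×34
so gcd(21896, 17578) = 34.
gcd(34, 14) = 2.
2 divides 136, so integer solutions exist.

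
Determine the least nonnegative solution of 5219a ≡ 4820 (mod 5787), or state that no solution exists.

2722

gcd(5787, 5219) = 1  (5787 = 1×5219 + 568, 5219 = 9×568 + 107, 568 = 5×107 + 33, 107 = 3×33 + 8, 33 = 4×8 + 1, 8 = 8×1).
1 divides 4820, so solutions exist.
Back-substituting, 5219×(-703) + 5787×(634) = 1.
So 5219×(-703) ≡ 1 (mod 5787); multiply by 4820: a ≡ -3388460 (mod 5787).
Smallest nonnegative: a = -3388460 mod 5787 = 2722.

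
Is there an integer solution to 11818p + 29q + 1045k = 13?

gcd(11818, 29) = 1  (11818 = 407×29 + 15, 29 = 1×15 + 14, 15 = 1×14 + 1, 14 = 14×1).
gcd(1, 1045) = 1.
1 divides 13, so integer solutions exist.

yes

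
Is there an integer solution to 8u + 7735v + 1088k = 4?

gcd(7735, 8) = 1  (7735 = 966×8 + 7, 8 = 1×7 + 1, 7 = 7×1).
gcd(1, 1088) = 1.
1 divides 4, so integer solutions exist.

yes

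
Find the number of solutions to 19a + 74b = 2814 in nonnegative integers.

gcd(74, 19) = 1.
By Bézout, 19×(-35) + 74×(9) = 1.
One solution: (4, 37).
General: a = 4 + 74t, b = 37 - 19t.
a ≥ 0 ⇒ t ≥ 0; b ≥ 0 ⇒ t ≤ 1. So t ∈ [0, 1]: 2 solutions.

2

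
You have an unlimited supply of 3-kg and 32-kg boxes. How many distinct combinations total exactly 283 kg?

3

Need nonnegative integers with 3j + 32k = 283.
gcd(3, 32) = 1, and 3·(11) + 32·(-1) = 1.
So (j₀, k₀) = (3113, -283); general j = 3113 + 32t, k = -283 - 3t.
j ≥ 0 ⇒ t ≥ -97; k ≥ 0 ⇒ t ≤ -95. That's 3 values of t.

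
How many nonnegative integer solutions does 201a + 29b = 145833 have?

gcd(201, 29) = 1  (201 = 6*29 + 27, 29 = 1*27 + 2, 27 = 13*2 + 1, 2 = 2*1).
Back-substituting, 201*(14) + 29*(-97) = 1.
Scale by 145833: one solution is (2041662, -14145801). Reduce a mod 29: (4, 5001).
General: a = 4 + 29t, b = 5001 - 201t.
a ≥ 0 ⇒ t ≥ 0; b ≥ 0 ⇒ t ≤ 24. So t ∈ [0, 24]: 25 solutions.

25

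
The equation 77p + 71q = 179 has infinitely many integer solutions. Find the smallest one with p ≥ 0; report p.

gcd(77, 71):
  77 = 1·71 + 6
  71 = 11·6 + 5
  6 = 1·5 + 1
  5 = 5·1
so gcd(77, 71) = 1.
1 divides 179, so solutions exist.
Back-substitute for Bézout coefficients:
  1 = 6 - 1·5
  ... = 77·(12) + 71·(-13)
Scale by 179/1 = 179: (p₀, q₀) = (2148, -2327).
General solution: p = 2148 + 71t, q = -2327 - 77t for integer t.
p ≥ 0: smallest is 2148 mod 71 = 18 (at t = -30), with q = -17.

18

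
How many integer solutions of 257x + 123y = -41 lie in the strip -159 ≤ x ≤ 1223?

11

gcd(257, 123) = 1  (257 = 2×123 + 11, 123 = 11×11 + 2, 11 = 5×2 + 1, 2 = 2×1).
Back-substituting, 257×(56) + 123×(-117) = 1.
Scale by -41: particular solution (-2296, 4797); reduce x mod 123: (41, -86).
General solution: x = 41 + 123t, y = -86 - 257t for integer t.
-159 ≤ 41 + 123t ≤ 1223 gives t ∈ [-1, 9], which is 11 values.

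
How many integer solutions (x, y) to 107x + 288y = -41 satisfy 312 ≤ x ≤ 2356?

gcd(288, 107) = 1  (288 = 2×107 + 74, 107 = 1×74 + 33, 74 = 2×33 + 8, 33 = 4×8 + 1, 8 = 8×1).
Back-substituting, 107×(35) + 288×(-13) = 1.
Scale by -41: particular solution (-1435, 533); reduce x mod 288: (5, -2).
General solution: x = 5 + 288t, y = -2 - 107t for integer t.
312 ≤ 5 + 288t ≤ 2356 gives t ∈ [2, 8], which is 7 values.

7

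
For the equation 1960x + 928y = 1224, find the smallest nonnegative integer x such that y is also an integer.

gcd(1960, 928) = 8  (1960 = 2*928 + 104, 928 = 8*104 + 96, 104 = 1*96 + 8, 96 = 12*8).
8 divides 1224, so solutions exist.
Back-substituting, 1960*(9) + 928*(-19) = 8.
Scale by 1224/8 = 153: (x₀, y₀) = (1377, -2907).
General solution: x = 1377 + 116t, y = -2907 - 245t for integer t.
x ≥ 0: smallest is 1377 mod 116 = 101 (at t = -11), with y = -212.

101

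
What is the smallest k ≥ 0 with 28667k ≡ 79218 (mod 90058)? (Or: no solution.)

gcd(90058, 28667) = 1.
1 divides 79218, so solutions exist.
By Bézout, 28667*(-9745) + 90058*(3102) = 1.
So 28667*(-9745) ≡ 1 (mod 90058); multiply by 79218: k ≡ -771979410 (mod 90058).
Smallest nonnegative: k = -771979410 mod 90058 = 87824.

87824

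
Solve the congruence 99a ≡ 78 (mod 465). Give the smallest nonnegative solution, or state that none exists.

137

gcd(465, 99) = 3  (465 = 4*99 + 69, 99 = 1*69 + 30, 69 = 2*30 + 9, 30 = 3*9 + 3, 9 = 3*3).
3 divides 78, so solutions exist.
Back-substituting, 99*(47) + 465*(-10) = 3.
So 99*(47) ≡ 3 (mod 465); multiply by 26: a ≡ 1222 (mod 155).
Smallest nonnegative: a = 1222 mod 155 = 137.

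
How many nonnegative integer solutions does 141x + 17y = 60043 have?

25

gcd(141, 17) = 1.
By Bézout, 141*(7) + 17*(-58) = 1.
One solution: (10, 3449).
General: x = 10 + 17t, y = 3449 - 141t.
x ≥ 0 ⇒ t ≥ 0; y ≥ 0 ⇒ t ≤ 24. So t ∈ [0, 24]: 25 solutions.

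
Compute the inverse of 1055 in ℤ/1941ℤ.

gcd(1941, 1055):
  1941 = 1×1055 + 886
  1055 = 1×886 + 169
  886 = 5×169 + 41
  169 = 4×41 + 5
  41 = 8×5 + 1
  5 = 5×1
so gcd(1941, 1055) = 1.
Back-substitute for Bézout coefficients:
  1 = 41 - 8×5
  ... = 1055×(-379) + 1941×(206)
So 1055×-379 ≡ 1 (mod 1941), and -379 mod 1941 = 1562.

1562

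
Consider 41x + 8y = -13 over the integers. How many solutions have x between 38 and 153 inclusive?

gcd(41, 8) = 1  (41 = 5·8 + 1, 8 = 8·1).
Back-substituting, 41·(1) + 8·(-5) = 1.
Scale by -13: particular solution (-13, 65); reduce x mod 8: (3, -17).
General solution: x = 3 + 8t, y = -17 - 41t for integer t.
38 ≤ 3 + 8t ≤ 153 gives t ∈ [5, 18], which is 14 values.

14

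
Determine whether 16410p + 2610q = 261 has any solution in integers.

no

gcd(16410, 2610) = 30.
30 does not divide 261 (remainder 21), so no integer solutions.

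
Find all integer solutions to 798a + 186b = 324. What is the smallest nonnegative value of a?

gcd(798, 186) = 6  (798 = 4*186 + 54, 186 = 3*54 + 24, 54 = 2*24 + 6, 24 = 4*6).
6 divides 324, so solutions exist.
Back-substituting, 798*(7) + 186*(-30) = 6.
Scale by 324/6 = 54: (a₀, b₀) = (378, -1620).
General solution: a = 378 + 31t, b = -1620 - 133t for integer t.
a ≥ 0: smallest is 378 mod 31 = 6 (at t = -12), with b = -24.

6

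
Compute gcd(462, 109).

1

gcd(462, 109) = 1  (462 = 4×109 + 26, 109 = 4×26 + 5, 26 = 5×5 + 1, 5 = 5×1).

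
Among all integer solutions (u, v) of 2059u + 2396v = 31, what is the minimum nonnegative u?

1301

gcd(2396, 2059) = 1  (2396 = 1*2059 + 337, 2059 = 6*337 + 37, 337 = 9*37 + 4, 37 = 9*4 + 1, 4 = 4*1).
1 divides 31, so solutions exist.
Back-substituting, 2059*(583) + 2396*(-501) = 1.
Scale by 31/1 = 31: (u₀, v₀) = (18073, -15531).
General solution: u = 18073 + 2396t, v = -15531 - 2059t for integer t.
u ≥ 0: smallest is 18073 mod 2396 = 1301 (at t = -7), with v = -1118.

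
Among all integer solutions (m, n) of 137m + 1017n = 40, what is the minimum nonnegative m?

416

gcd(1017, 137):
  1017 = 7·137 + 58
  137 = 2·58 + 21
  58 = 2·21 + 16
  21 = 1·16 + 5
  16 = 3·5 + 1
  5 = 5·1
so gcd(1017, 137) = 1.
1 divides 40, so solutions exist.
Back-substitute for Bézout coefficients:
  1 = 16 - 3·5
  ... = 137·(-193) + 1017·(26)
Scale by 40/1 = 40: (m₀, n₀) = (-7720, 1040).
General solution: m = -7720 + 1017t, n = 1040 - 137t for integer t.
m ≥ 0: smallest is -7720 mod 1017 = 416 (at t = 8), with n = -56.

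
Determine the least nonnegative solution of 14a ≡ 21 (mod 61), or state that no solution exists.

gcd(61, 14):
  61 = 4*14 + 5
  14 = 2*5 + 4
  5 = 1*4 + 1
  4 = 4*1
so gcd(61, 14) = 1.
1 divides 21, so solutions exist.
Back-substitute for Bézout coefficients:
  1 = 5 - 1*4
  ... = 14*(-13) + 61*(3)
So 14*(-13) ≡ 1 (mod 61); multiply by 21: a ≡ -273 (mod 61).
Smallest nonnegative: a = -273 mod 61 = 32.

32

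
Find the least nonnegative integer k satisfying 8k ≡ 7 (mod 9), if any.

gcd(9, 8) = 1.
1 divides 7, so solutions exist.
By Bézout, 8·(-1) + 9·(1) = 1.
So 8·(-1) ≡ 1 (mod 9); multiply by 7: k ≡ -7 (mod 9).
Smallest nonnegative: k = -7 mod 9 = 2.

2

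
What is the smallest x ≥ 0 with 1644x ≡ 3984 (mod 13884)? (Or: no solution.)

gcd(13884, 1644) = 12.
12 divides 3984, so solutions exist.
By Bézout, 1644×(-76) + 13884×(9) = 12.
So 1644×(-76) ≡ 12 (mod 13884); multiply by 332: x ≡ -25232 (mod 1157).
Smallest nonnegative: x = -25232 mod 1157 = 222.

222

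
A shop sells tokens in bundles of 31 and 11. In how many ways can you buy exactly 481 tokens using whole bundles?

1

Need nonnegative integers with 31j + 11k = 481.
gcd(31, 11) = 1, and 31·(5) + 11·(-14) = 1.
So (j₀, k₀) = (2405, -6734); general j = 2405 + 11t, k = -6734 - 31t.
j ≥ 0 ⇒ t ≥ -218; k ≥ 0 ⇒ t ≤ -218. That's 1 value of t.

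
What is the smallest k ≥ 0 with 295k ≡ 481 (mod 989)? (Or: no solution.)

357

gcd(989, 295):
  989 = 3×295 + 104
  295 = 2×104 + 87
  104 = 1×87 + 17
  87 = 5×17 + 2
  17 = 8×2 + 1
  2 = 2×1
so gcd(989, 295) = 1.
1 divides 481, so solutions exist.
Back-substitute for Bézout coefficients:
  1 = 17 - 8×2
  ... = 295×(-466) + 989×(139)
So 295×(-466) ≡ 1 (mod 989); multiply by 481: k ≡ -224146 (mod 989).
Smallest nonnegative: k = -224146 mod 989 = 357.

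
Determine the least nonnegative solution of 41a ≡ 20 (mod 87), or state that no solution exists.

gcd(87, 41) = 1.
1 divides 20, so solutions exist.
By Bézout, 41*(17) + 87*(-8) = 1.
So 41*(17) ≡ 1 (mod 87); multiply by 20: a ≡ 340 (mod 87).
Smallest nonnegative: a = 340 mod 87 = 79.

79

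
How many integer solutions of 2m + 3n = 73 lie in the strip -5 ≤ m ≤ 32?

13

gcd(3, 2) = 1  (3 = 1*2 + 1, 2 = 2*1).
Back-substituting, 2*(-1) + 3*(1) = 1.
Scale by 73: particular solution (-73, 73); reduce m mod 3: (2, 23).
General solution: m = 2 + 3t, n = 23 - 2t for integer t.
-5 ≤ 2 + 3t ≤ 32 gives t ∈ [-2, 10], which is 13 values.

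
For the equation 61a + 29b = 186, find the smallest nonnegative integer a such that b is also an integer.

gcd(61, 29) = 1.
1 divides 186, so solutions exist.
By Bézout, 61·(10) + 29·(-21) = 1.
Scale by 186/1 = 186: (a₀, b₀) = (1860, -3906).
General solution: a = 1860 + 29t, b = -3906 - 61t for integer t.
a ≥ 0: smallest is 1860 mod 29 = 4 (at t = -64), with b = -2.

4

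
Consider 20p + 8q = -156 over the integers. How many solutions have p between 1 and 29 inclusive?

15

gcd(20, 8) = 4  (20 = 2×8 + 4, 8 = 2×4).
Back-substituting, 20×(1) + 8×(-2) = 4.
Scale by -39: particular solution (-39, 78); reduce p mod 2: (1, -22).
General solution: p = 1 + 2t, q = -22 - 5t for integer t.
1 ≤ 1 + 2t ≤ 29 gives t ∈ [0, 14], which is 15 values.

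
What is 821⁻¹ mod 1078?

gcd(1078, 821) = 1  (1078 = 1×821 + 257, 821 = 3×257 + 50, 257 = 5×50 + 7, 50 = 7×7 + 1, 7 = 7×1).
Back-substituting, 821×(151) + 1078×(-115) = 1.
So 821×151 ≡ 1 (mod 1078), and 151 mod 1078 = 151.

151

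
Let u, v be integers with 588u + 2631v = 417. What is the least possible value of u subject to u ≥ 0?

gcd(2631, 588):
  2631 = 4×588 + 279
  588 = 2×279 + 30
  279 = 9×30 + 9
  30 = 3×9 + 3
  9 = 3×3
so gcd(2631, 588) = 3.
3 divides 417, so solutions exist.
Back-substitute for Bézout coefficients:
  3 = 30 - 3×9
  ... = 588×(264) + 2631×(-59)
Scale by 417/3 = 139: (u₀, v₀) = (36696, -8201).
General solution: u = 36696 + 877t, v = -8201 - 196t for integer t.
u ≥ 0: smallest is 36696 mod 877 = 739 (at t = -41), with v = -165.

739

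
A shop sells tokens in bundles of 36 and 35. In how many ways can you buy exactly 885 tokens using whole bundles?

1

Need nonnegative integers with 36j + 35k = 885.
gcd(36, 35) = 1, and 36·(1) + 35·(-1) = 1.
So (j₀, k₀) = (885, -885); general j = 885 + 35t, k = -885 - 36t.
j ≥ 0 ⇒ t ≥ -25; k ≥ 0 ⇒ t ≤ -25. That's 1 value of t.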